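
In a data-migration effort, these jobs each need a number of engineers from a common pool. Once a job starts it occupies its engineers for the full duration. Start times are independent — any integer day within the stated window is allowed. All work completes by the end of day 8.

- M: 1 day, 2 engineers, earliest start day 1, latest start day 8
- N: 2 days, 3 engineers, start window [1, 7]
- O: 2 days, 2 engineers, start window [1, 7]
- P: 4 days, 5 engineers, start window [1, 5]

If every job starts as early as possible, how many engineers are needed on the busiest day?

12

Early-start schedule: M@1, N@1, O@1, P@1.
Load per day: day 1: 12, day 2: 10, day 3: 5, day 4: 5, day 5: 0, day 6: 0, day 7: 0, day 8: 0.
Peak is 12.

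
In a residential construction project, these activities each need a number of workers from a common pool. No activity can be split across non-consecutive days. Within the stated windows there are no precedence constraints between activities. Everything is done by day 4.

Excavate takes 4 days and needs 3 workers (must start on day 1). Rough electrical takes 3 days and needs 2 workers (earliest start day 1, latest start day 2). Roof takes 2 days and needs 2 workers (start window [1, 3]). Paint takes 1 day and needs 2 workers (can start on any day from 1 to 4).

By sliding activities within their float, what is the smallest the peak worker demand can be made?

7

Early-start (Excavate@1, Rough electrical@1, Roof@1, Paint@1) gives peak 9: d1:9  d2:7  d3:5  d4:3.
Shift Paint→3.
Schedule Excavate@1, Rough electrical@1, Roof@1, Paint@3: d1:7  d2:7  d3:7  d4:3 — peak 7.
No arrangement of the 24 feasible schedules does better.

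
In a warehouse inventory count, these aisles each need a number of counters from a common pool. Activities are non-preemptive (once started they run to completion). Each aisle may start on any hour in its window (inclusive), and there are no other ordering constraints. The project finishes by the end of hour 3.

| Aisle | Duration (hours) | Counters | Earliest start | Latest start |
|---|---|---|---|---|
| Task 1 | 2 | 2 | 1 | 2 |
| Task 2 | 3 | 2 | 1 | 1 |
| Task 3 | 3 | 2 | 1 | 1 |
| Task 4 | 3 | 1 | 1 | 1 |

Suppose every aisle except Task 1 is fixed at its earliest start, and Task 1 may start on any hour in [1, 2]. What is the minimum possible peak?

Task 1@1: h1:7  h2:7  h3:5 → peak 7
Task 1@2: h1:5  h2:7  h3:7 → peak 7
Best is Task 1@1, peak 7.

7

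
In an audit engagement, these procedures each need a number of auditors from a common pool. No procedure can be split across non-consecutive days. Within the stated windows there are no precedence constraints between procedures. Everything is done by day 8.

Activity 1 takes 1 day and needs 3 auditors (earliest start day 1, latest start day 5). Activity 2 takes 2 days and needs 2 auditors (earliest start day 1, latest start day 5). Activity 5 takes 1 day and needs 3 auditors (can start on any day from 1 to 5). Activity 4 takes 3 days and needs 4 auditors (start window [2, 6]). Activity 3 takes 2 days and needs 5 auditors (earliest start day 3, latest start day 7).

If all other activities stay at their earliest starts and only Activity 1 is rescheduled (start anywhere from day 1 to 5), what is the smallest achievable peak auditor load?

9

Activity 1@1: d1:8  d2:6  d3:9  d4:9  d5:0  d6:0  d7:0  d8:0 → peak 9
Activity 1@2: d1:5  d2:9  d3:9  d4:9  d5:0  d6:0  d7:0  d8:0 → peak 9
Activity 1@3: d1:5  d2:6  d3:12  d4:9  d5:0  d6:0  d7:0  d8:0 → peak 12
Activity 1@4: d1:5  d2:6  d3:9  d4:12  d5:0  d6:0  d7:0  d8:0 → peak 12
Activity 1@5: d1:5  d2:6  d3:9  d4:9  d5:3  d6:0  d7:0  d8:0 → peak 9
Best is Activity 1@1, peak 9.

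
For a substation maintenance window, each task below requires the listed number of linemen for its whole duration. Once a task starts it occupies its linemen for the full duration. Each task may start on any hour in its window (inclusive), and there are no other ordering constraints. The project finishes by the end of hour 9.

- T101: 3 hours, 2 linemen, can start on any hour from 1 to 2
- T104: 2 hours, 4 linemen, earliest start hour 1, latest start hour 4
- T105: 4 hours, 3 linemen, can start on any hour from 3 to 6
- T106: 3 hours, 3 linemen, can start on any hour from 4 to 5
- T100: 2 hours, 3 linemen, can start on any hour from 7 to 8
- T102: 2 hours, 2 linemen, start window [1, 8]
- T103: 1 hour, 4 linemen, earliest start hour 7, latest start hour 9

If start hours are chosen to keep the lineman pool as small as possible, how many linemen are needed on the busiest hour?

6

Early-start (T101@1, T104@1, T105@3, T106@4, T100@7, T102@1, T103@7) gives peak 8: h1:8  h2:8  h3:5  h4:6  h5:6  h6:6  h7:7  h8:3  h9:0.
Shift T102→7, T103→9.
Schedule T101@1, T104@1, T105@3, T106@4, T100@7, T102@7, T103@9: h1:6  h2:6  h3:5  h4:6  h5:6  h6:6  h7:5  h8:5  h9:4 — peak 6.
Total lineman-hours = 49 over 9 hours ⇒ peak ≥ ⌈49/9⌉ = 6, so 6 is optimal.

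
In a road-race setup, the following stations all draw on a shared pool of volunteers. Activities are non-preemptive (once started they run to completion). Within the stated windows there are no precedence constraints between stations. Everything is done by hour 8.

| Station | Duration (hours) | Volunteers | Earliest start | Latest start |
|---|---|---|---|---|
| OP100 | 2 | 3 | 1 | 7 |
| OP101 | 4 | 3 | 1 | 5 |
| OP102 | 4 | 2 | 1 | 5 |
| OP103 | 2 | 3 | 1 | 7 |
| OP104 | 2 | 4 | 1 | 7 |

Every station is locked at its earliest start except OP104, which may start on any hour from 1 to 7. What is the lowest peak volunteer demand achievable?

11

OP104@1: h1:15  h2:15  h3:5  h4:5  h5:0  h6:0  h7:0  h8:0 → peak 15
OP104@2: h1:11  h2:15  h3:9  h4:5  h5:0  h6:0  h7:0  h8:0 → peak 15
OP104@3: h1:11  h2:11  h3:9  h4:9  h5:0  h6:0  h7:0  h8:0 → peak 11
OP104@4: h1:11  h2:11  h3:5  h4:9  h5:4  h6:0  h7:0  h8:0 → peak 11
OP104@5: h1:11  h2:11  h3:5  h4:5  h5:4  h6:4  h7:0  h8:0 → peak 11
OP104@6: h1:11  h2:11  h3:5  h4:5  h5:0  h6:4  h7:4  h8:0 → peak 11
OP104@7: h1:11  h2:11  h3:5  h4:5  h5:0  h6:0  h7:4  h8:4 → peak 11
Best is OP104@3, peak 11.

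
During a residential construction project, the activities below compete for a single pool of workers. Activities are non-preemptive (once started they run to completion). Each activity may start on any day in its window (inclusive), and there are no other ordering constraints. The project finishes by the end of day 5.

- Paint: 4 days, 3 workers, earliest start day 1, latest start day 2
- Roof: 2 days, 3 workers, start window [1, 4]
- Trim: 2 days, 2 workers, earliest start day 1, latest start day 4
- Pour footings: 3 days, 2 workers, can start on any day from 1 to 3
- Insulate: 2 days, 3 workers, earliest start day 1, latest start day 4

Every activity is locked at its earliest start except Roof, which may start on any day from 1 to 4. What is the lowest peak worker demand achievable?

Roof@1: d1:13  d2:13  d3:5  d4:3  d5:0 → peak 13
Roof@2: d1:10  d2:13  d3:8  d4:3  d5:0 → peak 13
Roof@3: d1:10  d2:10  d3:8  d4:6  d5:0 → peak 10
Roof@4: d1:10  d2:10  d3:5  d4:6  d5:3 → peak 10
Best is Roof@3, peak 10.

10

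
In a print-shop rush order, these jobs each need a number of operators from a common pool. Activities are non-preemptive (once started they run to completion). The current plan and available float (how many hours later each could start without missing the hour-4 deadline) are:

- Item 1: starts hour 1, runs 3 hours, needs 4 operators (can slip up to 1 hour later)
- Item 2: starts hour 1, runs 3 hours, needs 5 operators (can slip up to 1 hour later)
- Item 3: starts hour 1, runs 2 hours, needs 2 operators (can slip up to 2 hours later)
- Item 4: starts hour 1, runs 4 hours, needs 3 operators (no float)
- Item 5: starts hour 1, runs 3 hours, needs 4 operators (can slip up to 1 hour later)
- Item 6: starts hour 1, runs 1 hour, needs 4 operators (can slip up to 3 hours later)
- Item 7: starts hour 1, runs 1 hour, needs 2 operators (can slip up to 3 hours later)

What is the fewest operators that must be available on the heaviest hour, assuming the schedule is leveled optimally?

Early-start (Item 1@1, Item 2@1, Item 3@1, Item 4@1, Item 5@1, Item 6@1, Item 7@1) gives peak 24: h1:24  h2:18  h3:16  h4:3.
Shift Item 6→4, Item 7→3.
Schedule Item 1@1, Item 2@1, Item 3@1, Item 4@1, Item 5@1, Item 6@4, Item 7@3: h1:18  h2:18  h3:18  h4:7 — peak 18.

18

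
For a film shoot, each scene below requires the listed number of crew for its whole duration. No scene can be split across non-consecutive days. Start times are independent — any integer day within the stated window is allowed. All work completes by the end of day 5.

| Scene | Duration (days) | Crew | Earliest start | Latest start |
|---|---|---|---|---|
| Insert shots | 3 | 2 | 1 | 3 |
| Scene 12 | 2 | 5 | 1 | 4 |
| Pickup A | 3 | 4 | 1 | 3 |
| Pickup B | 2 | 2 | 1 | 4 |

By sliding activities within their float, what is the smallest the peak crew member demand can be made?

Early-start (Insert shots@1, Scene 12@1, Pickup A@1, Pickup B@1) gives peak 13: d1:13  d2:13  d3:6  d4:0  d5:0.
Shift Pickup A→3, Pickup B→4.
Schedule Insert shots@1, Scene 12@1, Pickup A@3, Pickup B@4: d1:7  d2:7  d3:6  d4:6  d5:6 — peak 7.
Total crew member-days = 32 over 5 days ⇒ peak ≥ ⌈32/5⌉ = 7, so 7 is optimal.

7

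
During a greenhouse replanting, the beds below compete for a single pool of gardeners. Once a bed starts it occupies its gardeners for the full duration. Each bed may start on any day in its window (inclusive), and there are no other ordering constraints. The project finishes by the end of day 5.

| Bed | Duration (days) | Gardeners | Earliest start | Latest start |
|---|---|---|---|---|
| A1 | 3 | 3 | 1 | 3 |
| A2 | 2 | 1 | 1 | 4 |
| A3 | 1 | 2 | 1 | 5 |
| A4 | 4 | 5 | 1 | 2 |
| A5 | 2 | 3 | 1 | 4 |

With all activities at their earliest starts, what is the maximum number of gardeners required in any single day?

Early-start schedule: A1@1, A2@1, A3@1, A4@1, A5@1.
Load per day: day 1: 14, day 2: 12, day 3: 8, day 4: 5, day 5: 0.
Peak is 14.

14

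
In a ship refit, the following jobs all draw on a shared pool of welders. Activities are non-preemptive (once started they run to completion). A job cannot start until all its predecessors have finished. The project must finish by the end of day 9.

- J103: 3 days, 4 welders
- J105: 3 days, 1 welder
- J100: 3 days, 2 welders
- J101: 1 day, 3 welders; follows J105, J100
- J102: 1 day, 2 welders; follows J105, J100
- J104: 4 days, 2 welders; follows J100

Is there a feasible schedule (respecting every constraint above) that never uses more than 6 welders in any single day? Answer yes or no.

yes

Schedule J103@1, J105@4, J100@1, J101@7, J102@8, J104@4: d1:6  d2:6  d3:6  d4:3  d5:3  d6:3  d7:5  d8:2  d9:0 — peak 6 ≤ 6.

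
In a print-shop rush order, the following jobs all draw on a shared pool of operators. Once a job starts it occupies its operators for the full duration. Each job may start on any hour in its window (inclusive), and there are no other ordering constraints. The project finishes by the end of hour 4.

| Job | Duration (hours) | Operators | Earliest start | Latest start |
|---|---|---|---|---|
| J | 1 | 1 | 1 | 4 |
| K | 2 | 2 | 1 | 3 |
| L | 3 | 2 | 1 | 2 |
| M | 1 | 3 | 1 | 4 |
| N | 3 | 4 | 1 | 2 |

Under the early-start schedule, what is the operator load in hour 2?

8

At early start, hour 2 has: K, L, N.
Demand: 2 + 2 + 4 = 8.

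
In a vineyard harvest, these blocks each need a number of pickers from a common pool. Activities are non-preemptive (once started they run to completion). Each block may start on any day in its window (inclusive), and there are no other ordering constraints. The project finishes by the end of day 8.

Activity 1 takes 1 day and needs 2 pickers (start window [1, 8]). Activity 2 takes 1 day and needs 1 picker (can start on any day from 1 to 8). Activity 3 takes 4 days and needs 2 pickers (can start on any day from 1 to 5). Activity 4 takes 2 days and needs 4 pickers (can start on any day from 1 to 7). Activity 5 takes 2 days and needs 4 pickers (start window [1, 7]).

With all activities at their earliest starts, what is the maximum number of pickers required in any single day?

13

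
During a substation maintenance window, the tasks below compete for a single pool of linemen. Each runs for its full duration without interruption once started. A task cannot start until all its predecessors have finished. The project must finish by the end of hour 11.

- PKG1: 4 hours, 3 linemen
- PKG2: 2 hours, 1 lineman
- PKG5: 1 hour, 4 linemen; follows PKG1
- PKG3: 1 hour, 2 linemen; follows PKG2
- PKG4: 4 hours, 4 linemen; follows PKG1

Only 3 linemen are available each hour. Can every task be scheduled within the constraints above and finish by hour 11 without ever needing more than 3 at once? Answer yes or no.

no

Total lineman-hours = 36; over 11 hours the average is 36/11 > 3, so some hour must exceed 3.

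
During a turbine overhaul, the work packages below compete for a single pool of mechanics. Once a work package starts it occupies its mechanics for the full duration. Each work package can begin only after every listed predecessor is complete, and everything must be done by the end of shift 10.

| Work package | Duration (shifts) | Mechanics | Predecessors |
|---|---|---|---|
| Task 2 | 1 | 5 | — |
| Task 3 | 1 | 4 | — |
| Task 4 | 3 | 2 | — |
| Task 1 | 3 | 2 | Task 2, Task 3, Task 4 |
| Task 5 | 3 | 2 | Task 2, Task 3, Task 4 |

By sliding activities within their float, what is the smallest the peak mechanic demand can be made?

5

Early-start (Task 2@1, Task 3@1, Task 4@1, Task 1@4, Task 5@4) gives peak 11: s1:11  s2:2  s3:2  s4:4  s5:4  s6:4  s7:0  s8:0  s9:0  s10:0.
Shift Task 3→2, Task 4→3, Task 1→6, Task 5→6.
Schedule Task 2@1, Task 3@2, Task 4@3, Task 1@6, Task 5@6: s1:5  s2:4  s3:2  s4:2  s5:2  s6:4  s7:4  s8:4  s9:0  s10:0 — peak 5.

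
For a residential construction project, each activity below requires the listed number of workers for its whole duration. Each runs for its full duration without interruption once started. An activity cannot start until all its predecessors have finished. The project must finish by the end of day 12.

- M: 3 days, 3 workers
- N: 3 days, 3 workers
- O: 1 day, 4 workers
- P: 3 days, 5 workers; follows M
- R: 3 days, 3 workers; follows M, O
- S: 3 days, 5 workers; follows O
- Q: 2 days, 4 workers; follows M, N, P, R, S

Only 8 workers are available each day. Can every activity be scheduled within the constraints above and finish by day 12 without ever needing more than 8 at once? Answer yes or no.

yes

Schedule M@1, N@1, O@4, P@5, R@5, S@8, Q@11: d1:6  d2:6  d3:6  d4:4  d5:8  d6:8  d7:8  d8:5  d9:5  d10:5  d11:4  d12:4 — peak 8 ≤ 8.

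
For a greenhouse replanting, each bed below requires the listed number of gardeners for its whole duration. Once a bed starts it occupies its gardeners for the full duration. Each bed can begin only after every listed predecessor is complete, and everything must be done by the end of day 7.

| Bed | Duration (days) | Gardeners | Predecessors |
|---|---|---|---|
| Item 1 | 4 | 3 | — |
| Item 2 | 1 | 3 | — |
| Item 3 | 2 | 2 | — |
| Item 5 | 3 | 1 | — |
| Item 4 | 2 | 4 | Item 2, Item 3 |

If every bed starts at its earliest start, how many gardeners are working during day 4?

7

At early start, day 4 has: Item 1, Item 4.
Demand: 3 + 4 = 7.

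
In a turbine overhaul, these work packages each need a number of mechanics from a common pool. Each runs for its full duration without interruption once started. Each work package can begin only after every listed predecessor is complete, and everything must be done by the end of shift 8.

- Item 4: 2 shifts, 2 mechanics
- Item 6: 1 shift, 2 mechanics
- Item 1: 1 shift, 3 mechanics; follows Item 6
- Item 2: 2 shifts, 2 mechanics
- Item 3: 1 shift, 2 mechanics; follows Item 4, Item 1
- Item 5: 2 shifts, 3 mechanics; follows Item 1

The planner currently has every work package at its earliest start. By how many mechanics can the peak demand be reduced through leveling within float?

3

Early-start peak: s1:6  s2:7  s3:5  s4:3  s5:0  s6:0  s7:0  s8:0 ⇒ 7.
Leveled (Item 4@1, Item 6@1, Item 1@3, Item 2@4, Item 3@4, Item 5@6): s1:4  s2:2  s3:3  s4:4  s5:2  s6:3  s7:3  s8:0 ⇒ 4.
Reduction 7 − 4 = 3.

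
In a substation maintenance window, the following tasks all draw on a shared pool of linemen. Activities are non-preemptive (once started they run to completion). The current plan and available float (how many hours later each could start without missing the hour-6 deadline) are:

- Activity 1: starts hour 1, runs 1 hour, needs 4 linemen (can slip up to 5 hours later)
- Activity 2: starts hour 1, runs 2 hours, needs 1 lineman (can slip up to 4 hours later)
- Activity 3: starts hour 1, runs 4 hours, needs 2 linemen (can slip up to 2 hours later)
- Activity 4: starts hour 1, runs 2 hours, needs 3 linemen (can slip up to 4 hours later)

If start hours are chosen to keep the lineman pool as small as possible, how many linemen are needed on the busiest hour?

Early-start (Activity 1@1, Activity 2@1, Activity 3@1, Activity 4@1) gives peak 10: h1:10  h2:6  h3:2  h4:2  h5:0  h6:0.
Shift Activity 3→2, Activity 4→3.
Schedule Activity 1@1, Activity 2@1, Activity 3@2, Activity 4@3: h1:5  h2:3  h3:5  h4:5  h5:2  h6:0 — peak 5.

5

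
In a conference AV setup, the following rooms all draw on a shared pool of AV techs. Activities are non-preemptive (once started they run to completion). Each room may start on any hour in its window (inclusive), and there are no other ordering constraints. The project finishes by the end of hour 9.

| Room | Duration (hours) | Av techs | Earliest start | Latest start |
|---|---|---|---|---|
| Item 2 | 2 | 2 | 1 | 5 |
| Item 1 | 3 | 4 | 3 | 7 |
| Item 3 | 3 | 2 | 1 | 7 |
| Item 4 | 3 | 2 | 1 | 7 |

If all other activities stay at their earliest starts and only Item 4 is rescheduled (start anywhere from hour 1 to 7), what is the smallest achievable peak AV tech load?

6

Item 4@1: h1:6  h2:6  h3:8  h4:4  h5:4  h6:0  h7:0  h8:0  h9:0 → peak 8
Item 4@2: h1:4  h2:6  h3:8  h4:6  h5:4  h6:0  h7:0  h8:0  h9:0 → peak 8
Item 4@3: h1:4  h2:4  h3:8  h4:6  h5:6  h6:0  h7:0  h8:0  h9:0 → peak 8
Item 4@4: h1:4  h2:4  h3:6  h4:6  h5:6  h6:2  h7:0  h8:0  h9:0 → peak 6
Item 4@5: h1:4  h2:4  h3:6  h4:4  h5:6  h6:2  h7:2  h8:0  h9:0 → peak 6
Item 4@6: h1:4  h2:4  h3:6  h4:4  h5:4  h6:2  h7:2  h8:2  h9:0 → peak 6
Item 4@7: h1:4  h2:4  h3:6  h4:4  h5:4  h6:0  h7:2  h8:2  h9:2 → peak 6
Best is Item 4@4, peak 6.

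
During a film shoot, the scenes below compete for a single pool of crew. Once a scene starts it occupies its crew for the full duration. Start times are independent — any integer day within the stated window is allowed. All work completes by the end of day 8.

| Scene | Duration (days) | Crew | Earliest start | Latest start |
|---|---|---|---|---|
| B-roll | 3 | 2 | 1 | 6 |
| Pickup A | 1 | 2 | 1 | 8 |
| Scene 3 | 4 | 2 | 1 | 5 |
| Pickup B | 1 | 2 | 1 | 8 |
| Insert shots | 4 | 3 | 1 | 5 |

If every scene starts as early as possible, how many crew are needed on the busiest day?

Early-start schedule: B-roll@1, Pickup A@1, Scene 3@1, Pickup B@1, Insert shots@1.
Load per day: day 1: 11, day 2: 7, day 3: 7, day 4: 5, day 5: 0, day 6: 0, day 7: 0, day 8: 0.
Peak is 11.

11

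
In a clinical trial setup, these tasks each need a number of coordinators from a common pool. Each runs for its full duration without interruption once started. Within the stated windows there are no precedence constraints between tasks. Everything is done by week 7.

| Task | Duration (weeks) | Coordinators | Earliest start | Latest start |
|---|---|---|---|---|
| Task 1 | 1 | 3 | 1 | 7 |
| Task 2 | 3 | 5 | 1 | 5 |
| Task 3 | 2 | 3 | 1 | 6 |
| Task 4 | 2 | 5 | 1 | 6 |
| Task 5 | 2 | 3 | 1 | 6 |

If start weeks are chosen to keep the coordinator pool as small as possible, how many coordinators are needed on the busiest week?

Early-start (Task 1@1, Task 2@1, Task 3@1, Task 4@1, Task 5@1) gives peak 19: w1:19  w2:16  w3:5  w4:0  w5:0  w6:0  w7:0.
Shift Task 3→2, Task 4→4, Task 5→4.
Schedule Task 1@1, Task 2@1, Task 3@2, Task 4@4, Task 5@4: w1:8  w2:8  w3:8  w4:8  w5:8  w6:0  w7:0 — peak 8.

8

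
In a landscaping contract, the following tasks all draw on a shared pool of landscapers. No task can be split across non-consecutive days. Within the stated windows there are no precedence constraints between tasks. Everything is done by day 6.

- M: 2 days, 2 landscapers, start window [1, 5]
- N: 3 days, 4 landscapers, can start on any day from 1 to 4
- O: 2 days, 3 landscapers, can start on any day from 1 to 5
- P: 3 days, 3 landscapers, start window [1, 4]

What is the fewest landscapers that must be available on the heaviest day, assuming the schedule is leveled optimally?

Early-start (M@1, N@1, O@1, P@1) gives peak 12: d1:12  d2:12  d3:7  d4:0  d5:0  d6:0.
Shift O→4, P→4.
Schedule M@1, N@1, O@4, P@4: d1:6  d2:6  d3:4  d4:6  d5:6  d6:3 — peak 6.
Total landscaper-days = 31 over 6 days ⇒ peak ≥ ⌈31/6⌉ = 6, so 6 is optimal.

6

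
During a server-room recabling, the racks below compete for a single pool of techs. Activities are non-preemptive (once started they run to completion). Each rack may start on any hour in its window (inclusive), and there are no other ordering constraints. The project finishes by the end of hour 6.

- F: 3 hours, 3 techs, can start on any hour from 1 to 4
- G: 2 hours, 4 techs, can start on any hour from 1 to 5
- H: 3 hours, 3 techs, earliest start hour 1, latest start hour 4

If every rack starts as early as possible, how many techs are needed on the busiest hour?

10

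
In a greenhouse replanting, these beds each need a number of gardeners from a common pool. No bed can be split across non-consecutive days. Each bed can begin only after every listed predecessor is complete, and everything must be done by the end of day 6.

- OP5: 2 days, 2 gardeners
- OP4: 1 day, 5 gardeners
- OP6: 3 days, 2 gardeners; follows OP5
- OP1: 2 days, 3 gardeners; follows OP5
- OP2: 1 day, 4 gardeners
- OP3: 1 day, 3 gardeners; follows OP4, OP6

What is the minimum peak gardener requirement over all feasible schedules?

Early-start (OP5@1, OP4@1, OP6@3, OP1@3, OP2@1, OP3@6) gives peak 11: d1:11  d2:2  d3:5  d4:5  d5:2  d6:3.
Shift OP2→2.
Schedule OP5@1, OP4@1, OP6@3, OP1@3, OP2@2, OP3@6: d1:7  d2:6  d3:5  d4:5  d5:2  d6:3 — peak 7.

7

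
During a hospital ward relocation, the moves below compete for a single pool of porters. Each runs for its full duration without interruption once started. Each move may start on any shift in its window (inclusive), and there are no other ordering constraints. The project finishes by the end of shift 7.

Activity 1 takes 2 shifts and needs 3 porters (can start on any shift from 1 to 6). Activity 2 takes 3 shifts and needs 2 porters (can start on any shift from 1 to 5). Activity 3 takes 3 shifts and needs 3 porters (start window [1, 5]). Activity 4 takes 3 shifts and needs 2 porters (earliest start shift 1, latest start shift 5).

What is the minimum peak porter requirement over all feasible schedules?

5

Early-start (Activity 1@1, Activity 2@1, Activity 3@1, Activity 4@1) gives peak 10: s1:10  s2:10  s3:7  s4:0  s5:0  s6:0  s7:0.
Shift Activity 3→3, Activity 4→4.
Schedule Activity 1@1, Activity 2@1, Activity 3@3, Activity 4@4: s1:5  s2:5  s3:5  s4:5  s5:5  s6:2  s7:0 — peak 5.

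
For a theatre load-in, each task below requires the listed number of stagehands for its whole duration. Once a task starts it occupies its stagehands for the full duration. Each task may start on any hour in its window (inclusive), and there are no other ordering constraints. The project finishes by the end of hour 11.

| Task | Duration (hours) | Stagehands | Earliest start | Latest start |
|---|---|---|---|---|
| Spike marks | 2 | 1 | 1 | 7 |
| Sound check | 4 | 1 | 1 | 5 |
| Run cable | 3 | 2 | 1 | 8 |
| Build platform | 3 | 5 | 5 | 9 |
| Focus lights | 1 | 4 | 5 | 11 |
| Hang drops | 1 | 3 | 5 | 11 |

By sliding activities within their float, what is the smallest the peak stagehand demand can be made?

Early-start (Spike marks@1, Sound check@1, Run cable@1, Build platform@5, Focus lights@5, Hang drops@5) gives peak 12: h1:4  h2:4  h3:3  h4:1  h5:12  h6:5  h7:5  h8:0  h9:0  h10:0  h11:0.
Shift Focus lights→8, Hang drops→9.
Schedule Spike marks@1, Sound check@1, Run cable@1, Build platform@5, Focus lights@8, Hang drops@9: h1:4  h2:4  h3:3  h4:1  h5:5  h6:5  h7:5  h8:4  h9:3  h10:0  h11:0 — peak 5.

5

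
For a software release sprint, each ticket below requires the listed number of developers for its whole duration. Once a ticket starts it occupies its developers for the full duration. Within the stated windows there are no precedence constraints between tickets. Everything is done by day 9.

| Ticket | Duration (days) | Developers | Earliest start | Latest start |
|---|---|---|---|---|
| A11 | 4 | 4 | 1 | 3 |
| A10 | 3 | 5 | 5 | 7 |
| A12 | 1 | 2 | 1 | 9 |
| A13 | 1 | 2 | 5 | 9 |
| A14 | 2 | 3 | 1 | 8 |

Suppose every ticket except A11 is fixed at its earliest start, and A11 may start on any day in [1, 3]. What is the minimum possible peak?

A11@1: d1:9  d2:7  d3:4  d4:4  d5:7  d6:5  d7:5  d8:0  d9:0 → peak 9
A11@2: d1:5  d2:7  d3:4  d4:4  d5:11  d6:5  d7:5  d8:0  d9:0 → peak 11
A11@3: d1:5  d2:3  d3:4  d4:4  d5:11  d6:9  d7:5  d8:0  d9:0 → peak 11
Best is A11@1, peak 9.

9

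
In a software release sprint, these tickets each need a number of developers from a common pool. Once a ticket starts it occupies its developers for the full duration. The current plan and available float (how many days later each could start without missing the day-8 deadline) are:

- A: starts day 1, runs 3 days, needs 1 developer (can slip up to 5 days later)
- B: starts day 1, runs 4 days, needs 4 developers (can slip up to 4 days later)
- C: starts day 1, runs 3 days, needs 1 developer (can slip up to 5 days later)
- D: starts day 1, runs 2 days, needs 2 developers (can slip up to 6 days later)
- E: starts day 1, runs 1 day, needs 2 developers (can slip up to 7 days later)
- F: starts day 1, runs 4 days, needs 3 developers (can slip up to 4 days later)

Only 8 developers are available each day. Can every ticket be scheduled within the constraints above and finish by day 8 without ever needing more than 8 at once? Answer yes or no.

yes

Schedule A@1, B@1, C@1, D@4, E@6, F@5: d1:6  d2:6  d3:6  d4:6  d5:5  d6:5  d7:3  d8:3 — peak 6 ≤ 8.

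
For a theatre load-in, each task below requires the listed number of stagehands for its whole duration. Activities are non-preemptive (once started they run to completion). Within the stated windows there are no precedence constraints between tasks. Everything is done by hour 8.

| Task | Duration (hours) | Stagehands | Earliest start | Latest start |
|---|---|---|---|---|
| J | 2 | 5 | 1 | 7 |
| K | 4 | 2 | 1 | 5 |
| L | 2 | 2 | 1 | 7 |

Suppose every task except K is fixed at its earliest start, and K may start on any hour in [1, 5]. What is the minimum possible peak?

K@1: h1:9  h2:9  h3:2  h4:2  h5:0  h6:0  h7:0  h8:0 → peak 9
K@2: h1:7  h2:9  h3:2  h4:2  h5:2  h6:0  h7:0  h8:0 → peak 9
K@3: h1:7  h2:7  h3:2  h4:2  h5:2  h6:2  h7:0  h8:0 → peak 7
K@4: h1:7  h2:7  h3:0  h4:2  h5:2  h6:2  h7:2  h8:0 → peak 7
K@5: h1:7  h2:7  h3:0  h4:0  h5:2  h6:2  h7:2  h8:2 → peak 7
Best is K@3, peak 7.

7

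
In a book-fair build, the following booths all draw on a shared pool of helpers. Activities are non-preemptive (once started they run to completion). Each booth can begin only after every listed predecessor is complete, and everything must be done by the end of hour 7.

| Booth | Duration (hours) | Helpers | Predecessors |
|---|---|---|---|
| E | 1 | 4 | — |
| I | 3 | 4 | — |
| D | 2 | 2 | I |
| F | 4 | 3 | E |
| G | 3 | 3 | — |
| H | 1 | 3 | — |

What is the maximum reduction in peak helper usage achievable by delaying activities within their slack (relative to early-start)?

7

Early-start peak: h1:14  h2:10  h3:10  h4:5  h5:5  h6:0  h7:0 ⇒ 14.
Leveled (E@1, I@2, D@5, F@4, G@1, H@7): h1:7  h2:7  h3:7  h4:7  h5:5  h6:5  h7:6 ⇒ 7.
Reduction 14 − 7 = 7.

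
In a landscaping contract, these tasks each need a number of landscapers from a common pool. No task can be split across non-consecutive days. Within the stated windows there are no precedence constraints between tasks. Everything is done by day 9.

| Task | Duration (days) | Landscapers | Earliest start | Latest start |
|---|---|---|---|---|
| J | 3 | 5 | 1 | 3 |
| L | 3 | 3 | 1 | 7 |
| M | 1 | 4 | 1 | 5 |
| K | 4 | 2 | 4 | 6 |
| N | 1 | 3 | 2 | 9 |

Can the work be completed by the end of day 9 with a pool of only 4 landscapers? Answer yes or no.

no

Total landscaper-days = 39; over 9 days the average is 39/9 > 4, so some day must exceed 4.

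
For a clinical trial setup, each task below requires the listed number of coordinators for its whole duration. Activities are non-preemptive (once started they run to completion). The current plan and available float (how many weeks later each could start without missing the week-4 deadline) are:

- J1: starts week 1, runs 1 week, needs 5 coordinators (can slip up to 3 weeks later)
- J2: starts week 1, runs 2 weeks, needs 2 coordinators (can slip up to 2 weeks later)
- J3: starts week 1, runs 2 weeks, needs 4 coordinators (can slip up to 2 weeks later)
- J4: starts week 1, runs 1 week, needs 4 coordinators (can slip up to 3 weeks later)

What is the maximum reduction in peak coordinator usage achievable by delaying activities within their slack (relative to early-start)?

9

Early-start peak: w1:15  w2:6  w3:0  w4:0 ⇒ 15.
Leveled (J1@1, J2@2, J3@2, J4@4): w1:5  w2:6  w3:6  w4:4 ⇒ 6.
Reduction 15 − 6 = 9.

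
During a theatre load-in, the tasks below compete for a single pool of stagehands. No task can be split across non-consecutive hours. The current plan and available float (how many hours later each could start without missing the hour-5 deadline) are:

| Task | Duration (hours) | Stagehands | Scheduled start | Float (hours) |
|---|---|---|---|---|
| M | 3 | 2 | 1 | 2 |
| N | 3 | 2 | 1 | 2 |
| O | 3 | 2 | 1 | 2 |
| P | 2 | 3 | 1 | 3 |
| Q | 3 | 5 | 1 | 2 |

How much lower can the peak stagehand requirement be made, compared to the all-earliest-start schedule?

3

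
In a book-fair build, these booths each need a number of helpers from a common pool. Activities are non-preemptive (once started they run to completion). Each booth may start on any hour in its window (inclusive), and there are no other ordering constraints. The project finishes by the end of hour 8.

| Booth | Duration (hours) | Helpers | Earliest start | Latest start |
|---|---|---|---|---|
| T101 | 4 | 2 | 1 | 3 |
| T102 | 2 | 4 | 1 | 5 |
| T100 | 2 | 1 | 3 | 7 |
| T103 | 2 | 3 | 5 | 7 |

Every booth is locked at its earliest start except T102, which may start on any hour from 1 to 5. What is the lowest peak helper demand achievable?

6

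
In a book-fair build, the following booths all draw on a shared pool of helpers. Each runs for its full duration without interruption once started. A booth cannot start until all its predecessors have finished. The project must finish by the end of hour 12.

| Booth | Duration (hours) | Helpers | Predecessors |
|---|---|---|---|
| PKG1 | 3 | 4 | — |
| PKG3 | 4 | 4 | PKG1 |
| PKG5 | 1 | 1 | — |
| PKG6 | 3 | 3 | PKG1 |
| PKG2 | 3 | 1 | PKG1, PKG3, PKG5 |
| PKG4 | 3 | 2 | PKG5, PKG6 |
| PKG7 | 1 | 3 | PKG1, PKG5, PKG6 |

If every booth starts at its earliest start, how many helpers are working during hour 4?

At early start, hour 4 has: PKG3, PKG6.
Demand: 4 + 3 = 7.

7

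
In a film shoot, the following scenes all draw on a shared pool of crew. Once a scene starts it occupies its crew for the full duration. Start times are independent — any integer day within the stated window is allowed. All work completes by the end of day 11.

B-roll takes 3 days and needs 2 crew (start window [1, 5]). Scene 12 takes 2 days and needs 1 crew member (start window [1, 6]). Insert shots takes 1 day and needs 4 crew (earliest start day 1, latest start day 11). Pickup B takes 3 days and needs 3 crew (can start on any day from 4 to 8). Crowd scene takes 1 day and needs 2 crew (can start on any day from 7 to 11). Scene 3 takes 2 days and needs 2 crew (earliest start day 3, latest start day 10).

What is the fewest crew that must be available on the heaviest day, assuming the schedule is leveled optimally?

Early-start (B-roll@1, Scene 12@1, Insert shots@1, Pickup B@4, Crowd scene@7, Scene 3@3) gives peak 7: d1:7  d2:3  d3:4  d4:5  d5:3  d6:3  d7:2  d8:0  d9:0  d10:0  d11:0.
Shift Insert shots→4, Pickup B→5, Crowd scene→8, Scene 3→8.
Schedule B-roll@1, Scene 12@1, Insert shots@4, Pickup B@5, Crowd scene@8, Scene 3@8: d1:3  d2:3  d3:2  d4:4  d5:3  d6:3  d7:3  d8:4  d9:2  d10:0  d11:0 — peak 4.

4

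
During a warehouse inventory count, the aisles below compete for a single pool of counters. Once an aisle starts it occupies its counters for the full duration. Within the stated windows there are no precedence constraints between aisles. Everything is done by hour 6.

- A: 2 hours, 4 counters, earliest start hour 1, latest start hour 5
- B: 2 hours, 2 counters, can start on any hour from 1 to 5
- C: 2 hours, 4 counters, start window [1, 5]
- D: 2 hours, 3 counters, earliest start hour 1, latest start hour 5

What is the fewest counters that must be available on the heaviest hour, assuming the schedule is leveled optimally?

Early-start (A@1, B@1, C@1, D@1) gives peak 13: h1:13  h2:13  h3:0  h4:0  h5:0  h6:0.
Shift B→3, C→5, D→3.
Schedule A@1, B@3, C@5, D@3: h1:4  h2:4  h3:5  h4:5  h5:4  h6:4 — peak 5.
Total counter-hours = 26 over 6 hours ⇒ peak ≥ ⌈26/6⌉ = 5, so 5 is optimal.

5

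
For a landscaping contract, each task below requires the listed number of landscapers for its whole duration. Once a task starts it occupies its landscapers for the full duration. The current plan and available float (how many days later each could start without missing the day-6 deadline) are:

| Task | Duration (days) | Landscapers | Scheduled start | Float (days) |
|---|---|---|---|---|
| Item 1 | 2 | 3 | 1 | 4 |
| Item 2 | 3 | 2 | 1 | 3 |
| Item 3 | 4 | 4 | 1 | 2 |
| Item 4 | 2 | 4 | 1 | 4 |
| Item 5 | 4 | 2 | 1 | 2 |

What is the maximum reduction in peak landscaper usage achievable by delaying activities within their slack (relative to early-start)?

Early-start peak: d1:15  d2:15  d3:8  d4:6  d5:0  d6:0 ⇒ 15.
Leveled (Item 1@1, Item 2@1, Item 3@3, Item 4@5, Item 5@1): d1:7  d2:7  d3:8  d4:6  d5:8  d6:8 ⇒ 8.
Reduction 15 − 8 = 7.

7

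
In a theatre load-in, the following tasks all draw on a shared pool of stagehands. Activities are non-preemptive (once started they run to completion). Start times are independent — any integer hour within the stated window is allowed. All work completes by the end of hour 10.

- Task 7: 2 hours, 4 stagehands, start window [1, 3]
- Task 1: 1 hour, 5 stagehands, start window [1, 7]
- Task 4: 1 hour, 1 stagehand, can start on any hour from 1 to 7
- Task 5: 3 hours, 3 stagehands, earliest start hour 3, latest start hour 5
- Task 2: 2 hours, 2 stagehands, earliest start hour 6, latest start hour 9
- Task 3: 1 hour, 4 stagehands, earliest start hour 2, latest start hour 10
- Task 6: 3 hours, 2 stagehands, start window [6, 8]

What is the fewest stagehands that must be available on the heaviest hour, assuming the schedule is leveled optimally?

5

Early-start (Task 7@1, Task 1@1, Task 4@1, Task 5@3, Task 2@6, Task 3@2, Task 6@6) gives peak 10: h1:10  h2:8  h3:3  h4:3  h5:3  h6:4  h7:4  h8:2  h9:0  h10:0.
Shift Task 1→3, Task 5→4, Task 3→10, Task 6→7.
Schedule Task 7@1, Task 1@3, Task 4@1, Task 5@4, Task 2@6, Task 3@10, Task 6@7: h1:5  h2:4  h3:5  h4:3  h5:3  h6:5  h7:4  h8:2  h9:2  h10:4 — peak 5.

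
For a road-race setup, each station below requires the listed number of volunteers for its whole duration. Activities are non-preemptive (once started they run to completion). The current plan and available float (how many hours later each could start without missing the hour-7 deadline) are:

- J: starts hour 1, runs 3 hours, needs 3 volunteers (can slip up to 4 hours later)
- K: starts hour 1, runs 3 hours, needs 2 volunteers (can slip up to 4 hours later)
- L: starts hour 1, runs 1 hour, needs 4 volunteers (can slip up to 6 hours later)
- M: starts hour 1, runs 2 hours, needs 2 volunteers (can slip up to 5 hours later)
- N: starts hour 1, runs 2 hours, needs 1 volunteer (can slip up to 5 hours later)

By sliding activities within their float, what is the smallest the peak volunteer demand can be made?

Early-start (J@1, K@1, L@1, M@1, N@1) gives peak 12: h1:12  h2:8  h3:5  h4:0  h5:0  h6:0  h7:0.
Shift K→4, L→7, M→4.
Schedule J@1, K@4, L@7, M@4, N@1: h1:4  h2:4  h3:3  h4:4  h5:4  h6:2  h7:4 — peak 4.
Total volunteer-hours = 25 over 7 hours ⇒ peak ≥ ⌈25/7⌉ = 4, so 4 is optimal.

4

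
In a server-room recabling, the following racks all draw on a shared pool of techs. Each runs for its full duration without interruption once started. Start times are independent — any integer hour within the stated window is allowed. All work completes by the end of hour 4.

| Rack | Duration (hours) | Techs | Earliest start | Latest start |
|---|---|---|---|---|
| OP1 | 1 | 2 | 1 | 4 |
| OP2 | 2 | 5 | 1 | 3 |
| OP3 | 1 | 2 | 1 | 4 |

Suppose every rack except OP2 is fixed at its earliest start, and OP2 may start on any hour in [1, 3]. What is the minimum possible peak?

OP2@1: h1:9  h2:5  h3:0  h4:0 → peak 9
OP2@2: h1:4  h2:5  h3:5  h4:0 → peak 5
OP2@3: h1:4  h2:0  h3:5  h4:5 → peak 5
Best is OP2@2, peak 5.

5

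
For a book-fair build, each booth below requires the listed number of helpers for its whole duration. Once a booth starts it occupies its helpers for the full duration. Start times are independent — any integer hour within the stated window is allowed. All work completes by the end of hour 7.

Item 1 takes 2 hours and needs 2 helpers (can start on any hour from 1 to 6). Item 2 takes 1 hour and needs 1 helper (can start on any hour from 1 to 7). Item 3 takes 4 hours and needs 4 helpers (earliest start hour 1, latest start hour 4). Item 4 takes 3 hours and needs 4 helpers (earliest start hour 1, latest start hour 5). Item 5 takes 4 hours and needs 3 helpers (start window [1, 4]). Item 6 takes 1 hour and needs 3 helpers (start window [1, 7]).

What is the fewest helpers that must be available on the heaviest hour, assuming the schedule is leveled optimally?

Early-start (Item 1@1, Item 2@1, Item 3@1, Item 4@1, Item 5@1, Item 6@1) gives peak 17: h1:17  h2:13  h3:11  h4:7  h5:0  h6:0  h7:0.
Shift Item 4→5, Item 5→3, Item 6→7.
Schedule Item 1@1, Item 2@1, Item 3@1, Item 4@5, Item 5@3, Item 6@7: h1:7  h2:6  h3:7  h4:7  h5:7  h6:7  h7:7 — peak 7.
Total helper-hours = 48 over 7 hours ⇒ peak ≥ ⌈48/7⌉ = 7, so 7 is optimal.

7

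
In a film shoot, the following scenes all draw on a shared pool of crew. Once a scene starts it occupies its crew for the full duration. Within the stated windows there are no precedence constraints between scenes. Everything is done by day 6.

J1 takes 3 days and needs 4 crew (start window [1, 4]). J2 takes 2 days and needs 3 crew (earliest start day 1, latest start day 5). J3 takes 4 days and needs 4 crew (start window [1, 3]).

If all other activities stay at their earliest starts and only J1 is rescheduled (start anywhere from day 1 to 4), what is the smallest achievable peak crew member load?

J1@1: d1:11  d2:11  d3:8  d4:4  d5:0  d6:0 → peak 11
J1@2: d1:7  d2:11  d3:8  d4:8  d5:0  d6:0 → peak 11
J1@3: d1:7  d2:7  d3:8  d4:8  d5:4  d6:0 → peak 8
J1@4: d1:7  d2:7  d3:4  d4:8  d5:4  d6:4 → peak 8
Best is J1@3, peak 8.

8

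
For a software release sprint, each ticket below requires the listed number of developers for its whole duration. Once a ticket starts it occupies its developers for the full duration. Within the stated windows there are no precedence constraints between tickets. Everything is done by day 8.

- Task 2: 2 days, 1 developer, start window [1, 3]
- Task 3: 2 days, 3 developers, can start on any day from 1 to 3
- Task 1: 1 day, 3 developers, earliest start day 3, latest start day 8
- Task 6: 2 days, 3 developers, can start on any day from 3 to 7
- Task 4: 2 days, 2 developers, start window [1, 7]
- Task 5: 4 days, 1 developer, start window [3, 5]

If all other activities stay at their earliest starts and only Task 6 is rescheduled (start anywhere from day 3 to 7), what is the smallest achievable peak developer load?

6

Task 6@3: d1:6  d2:6  d3:7  d4:4  d5:1  d6:1  d7:0  d8:0 → peak 7
Task 6@4: d1:6  d2:6  d3:4  d4:4  d5:4  d6:1  d7:0  d8:0 → peak 6
Task 6@5: d1:6  d2:6  d3:4  d4:1  d5:4  d6:4  d7:0  d8:0 → peak 6
Task 6@6: d1:6  d2:6  d3:4  d4:1  d5:1  d6:4  d7:3  d8:0 → peak 6
Task 6@7: d1:6  d2:6  d3:4  d4:1  d5:1  d6:1  d7:3  d8:3 → peak 6
Best is Task 6@4, peak 6.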